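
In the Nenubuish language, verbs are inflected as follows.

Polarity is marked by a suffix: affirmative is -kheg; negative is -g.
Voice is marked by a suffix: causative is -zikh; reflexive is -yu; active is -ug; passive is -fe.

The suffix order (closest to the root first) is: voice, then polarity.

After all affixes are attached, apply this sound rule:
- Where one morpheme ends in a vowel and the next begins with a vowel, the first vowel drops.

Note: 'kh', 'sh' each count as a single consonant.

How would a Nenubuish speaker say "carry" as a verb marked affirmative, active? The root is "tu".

Attach voice active -ug → tuug.
Attach polarity affirmative -kheg → tuugkheg.
Apply vowel deletion: tuugkheg → tugkheg.

tugkheg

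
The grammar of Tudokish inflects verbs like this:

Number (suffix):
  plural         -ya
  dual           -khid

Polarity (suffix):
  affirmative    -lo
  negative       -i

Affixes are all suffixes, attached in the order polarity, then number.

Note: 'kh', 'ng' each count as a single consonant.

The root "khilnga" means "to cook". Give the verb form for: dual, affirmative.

Attach polarity affirmative -lo → khilngalo.
Attach number dual -khid → khilngalokhid.

khilngalokhid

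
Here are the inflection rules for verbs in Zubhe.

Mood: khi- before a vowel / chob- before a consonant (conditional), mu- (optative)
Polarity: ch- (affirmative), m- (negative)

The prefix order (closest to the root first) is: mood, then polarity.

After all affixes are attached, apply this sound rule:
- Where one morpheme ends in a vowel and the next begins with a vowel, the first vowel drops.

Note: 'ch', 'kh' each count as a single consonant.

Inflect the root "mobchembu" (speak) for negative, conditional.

mchobmobchembu

Attach mood conditional chob- (before consonant 'm') → chobmobchembu.
Attach polarity negative m- → mchobmobchembu.
Vowel deletion: no change.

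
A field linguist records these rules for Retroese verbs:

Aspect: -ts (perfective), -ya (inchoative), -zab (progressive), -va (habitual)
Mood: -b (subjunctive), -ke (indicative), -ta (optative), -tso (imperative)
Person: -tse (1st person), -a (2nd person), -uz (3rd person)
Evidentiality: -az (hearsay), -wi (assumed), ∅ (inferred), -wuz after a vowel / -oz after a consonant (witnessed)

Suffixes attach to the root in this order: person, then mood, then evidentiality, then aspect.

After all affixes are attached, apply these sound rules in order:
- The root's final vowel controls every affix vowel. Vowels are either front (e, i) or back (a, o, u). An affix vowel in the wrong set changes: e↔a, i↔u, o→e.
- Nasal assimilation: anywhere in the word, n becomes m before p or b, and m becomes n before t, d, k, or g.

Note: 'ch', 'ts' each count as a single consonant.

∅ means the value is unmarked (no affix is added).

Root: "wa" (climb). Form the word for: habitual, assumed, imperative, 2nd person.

Attach person 2nd person -a → waa.
Attach mood imperative -tso → waatso.
Attach evidentiality assumed -wi → waatsowi.
Attach aspect habitual -va → waatsowiva.
Apply vowel harmony: waatsowiva → waatsowuva.
Nasal assimilation: no change.

waatsowuva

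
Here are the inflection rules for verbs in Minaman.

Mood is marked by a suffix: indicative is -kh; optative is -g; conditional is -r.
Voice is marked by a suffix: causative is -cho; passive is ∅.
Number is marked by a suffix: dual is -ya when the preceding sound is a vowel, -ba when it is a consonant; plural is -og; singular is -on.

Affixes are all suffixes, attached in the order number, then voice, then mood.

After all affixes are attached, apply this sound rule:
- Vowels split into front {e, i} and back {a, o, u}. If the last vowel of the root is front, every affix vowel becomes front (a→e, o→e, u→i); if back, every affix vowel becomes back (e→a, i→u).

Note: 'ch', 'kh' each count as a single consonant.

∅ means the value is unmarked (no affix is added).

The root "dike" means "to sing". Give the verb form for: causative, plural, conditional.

dikeegcher

Attach number plural -og → dikeog.
Attach voice causative -cho → dikeogcho.
Attach mood conditional -r → dikeogchor.
Apply vowel harmony: dikeogchor → dikeegcher.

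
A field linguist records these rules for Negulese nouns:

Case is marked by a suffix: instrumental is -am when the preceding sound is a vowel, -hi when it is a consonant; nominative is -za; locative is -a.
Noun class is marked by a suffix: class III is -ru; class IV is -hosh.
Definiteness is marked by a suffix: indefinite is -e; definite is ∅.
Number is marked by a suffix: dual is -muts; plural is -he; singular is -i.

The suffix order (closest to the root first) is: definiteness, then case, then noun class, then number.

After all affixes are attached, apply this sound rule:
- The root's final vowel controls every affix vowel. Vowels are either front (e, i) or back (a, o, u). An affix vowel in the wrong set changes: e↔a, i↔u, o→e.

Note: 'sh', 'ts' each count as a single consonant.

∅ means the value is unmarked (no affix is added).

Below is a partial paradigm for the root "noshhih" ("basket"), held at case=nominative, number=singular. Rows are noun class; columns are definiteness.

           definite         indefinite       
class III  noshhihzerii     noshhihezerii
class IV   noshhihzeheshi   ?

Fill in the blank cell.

Attach definiteness indefinite -e → noshhihe.
Attach case nominative -za → noshhiheza.
Attach noun class class IV -hosh → noshhihezahosh.
Attach number singular -i → noshhihezahoshi.
Apply vowel harmony: noshhihezahoshi → noshhihezeheshi.

noshhihezeheshi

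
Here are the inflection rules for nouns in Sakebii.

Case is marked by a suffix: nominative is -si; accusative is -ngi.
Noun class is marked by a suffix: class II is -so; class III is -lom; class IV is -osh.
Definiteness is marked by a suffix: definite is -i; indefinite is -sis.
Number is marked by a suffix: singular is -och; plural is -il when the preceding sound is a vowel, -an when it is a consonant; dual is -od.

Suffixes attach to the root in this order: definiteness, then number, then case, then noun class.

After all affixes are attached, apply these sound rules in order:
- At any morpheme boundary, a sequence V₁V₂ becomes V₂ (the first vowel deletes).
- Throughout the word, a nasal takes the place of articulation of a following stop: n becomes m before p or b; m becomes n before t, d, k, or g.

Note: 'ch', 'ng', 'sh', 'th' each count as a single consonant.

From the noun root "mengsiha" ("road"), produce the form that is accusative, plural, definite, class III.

mengsihilngilom

Attach definiteness definite -i → mengsihai.
Attach number plural -il (after vowel 'i') → mengsihaiil.
Attach case accusative -ngi → mengsihaiilngi.
Attach noun class class III -lom → mengsihaiilngilom.
Apply vowel deletion: mengsihaiilngilom → mengsihilngilom.
Nasal assimilation: no change.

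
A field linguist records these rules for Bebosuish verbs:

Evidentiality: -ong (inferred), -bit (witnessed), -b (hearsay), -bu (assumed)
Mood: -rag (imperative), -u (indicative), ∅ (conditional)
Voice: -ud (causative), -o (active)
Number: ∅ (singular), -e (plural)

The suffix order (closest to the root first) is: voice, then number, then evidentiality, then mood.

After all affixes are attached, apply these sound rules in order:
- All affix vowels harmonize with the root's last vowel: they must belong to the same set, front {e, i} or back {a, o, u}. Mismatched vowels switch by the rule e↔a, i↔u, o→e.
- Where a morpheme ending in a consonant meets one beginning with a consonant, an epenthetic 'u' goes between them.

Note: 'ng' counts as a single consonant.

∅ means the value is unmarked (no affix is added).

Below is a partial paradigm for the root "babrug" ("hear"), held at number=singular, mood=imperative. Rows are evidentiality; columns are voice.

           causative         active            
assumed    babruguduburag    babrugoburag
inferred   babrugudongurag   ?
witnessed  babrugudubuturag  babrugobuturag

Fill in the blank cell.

babrugoongurag

Attach voice active -o → babrugo.
number = singular: zero marking, form stays babrugo.
Attach evidentiality inferred -ong → babrugoong.
Attach mood imperative -rag → babrugoongrag.
Vowel harmony: no change.
Apply epenthesis: babrugoongrag → babrugoongurag.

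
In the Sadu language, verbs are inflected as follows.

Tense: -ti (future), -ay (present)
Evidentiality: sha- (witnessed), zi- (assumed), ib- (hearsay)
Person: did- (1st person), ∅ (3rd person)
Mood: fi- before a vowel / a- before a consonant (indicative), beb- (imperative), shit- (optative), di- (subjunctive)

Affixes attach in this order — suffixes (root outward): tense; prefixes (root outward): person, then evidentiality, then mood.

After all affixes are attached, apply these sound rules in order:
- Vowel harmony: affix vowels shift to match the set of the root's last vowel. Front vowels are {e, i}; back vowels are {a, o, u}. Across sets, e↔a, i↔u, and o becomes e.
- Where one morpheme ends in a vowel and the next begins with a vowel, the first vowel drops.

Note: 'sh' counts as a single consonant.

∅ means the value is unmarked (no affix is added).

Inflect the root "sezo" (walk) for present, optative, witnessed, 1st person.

shutshadudsezay

Attach person 1st person did- → didsezo.
Attach tense present -ay → didsezoay.
Attach evidentiality witnessed sha- → shadidsezoay.
Attach mood optative shit- → shitshadidsezoay.
Apply vowel harmony: shitshadidsezoay → shutshadudsezoay.
Apply vowel deletion: shutshadudsezoay → shutshadudsezay.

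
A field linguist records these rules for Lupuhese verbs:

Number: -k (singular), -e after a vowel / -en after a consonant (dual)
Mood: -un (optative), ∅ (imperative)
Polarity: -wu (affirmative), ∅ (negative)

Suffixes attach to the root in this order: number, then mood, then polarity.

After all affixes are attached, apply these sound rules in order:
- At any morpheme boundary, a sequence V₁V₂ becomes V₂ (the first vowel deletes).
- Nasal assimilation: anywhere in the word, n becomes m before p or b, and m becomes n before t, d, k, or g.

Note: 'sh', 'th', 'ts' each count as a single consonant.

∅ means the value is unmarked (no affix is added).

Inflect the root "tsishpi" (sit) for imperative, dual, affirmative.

tsishpewu

Attach number dual -e (after vowel 'i') → tsishpie.
mood = imperative: zero marking, form stays tsishpie.
Attach polarity affirmative -wu → tsishpiewu.
Apply vowel deletion: tsishpiewu → tsishpewu.
Nasal assimilation: no change.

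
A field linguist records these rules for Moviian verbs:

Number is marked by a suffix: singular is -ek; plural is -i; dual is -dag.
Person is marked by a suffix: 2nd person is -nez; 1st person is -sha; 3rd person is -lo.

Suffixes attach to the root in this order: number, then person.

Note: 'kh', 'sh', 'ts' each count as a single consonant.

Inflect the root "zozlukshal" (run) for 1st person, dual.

zozlukshaldagsha

Attach number dual -dag → zozlukshaldag.
Attach person 1st person -sha → zozlukshaldagsha.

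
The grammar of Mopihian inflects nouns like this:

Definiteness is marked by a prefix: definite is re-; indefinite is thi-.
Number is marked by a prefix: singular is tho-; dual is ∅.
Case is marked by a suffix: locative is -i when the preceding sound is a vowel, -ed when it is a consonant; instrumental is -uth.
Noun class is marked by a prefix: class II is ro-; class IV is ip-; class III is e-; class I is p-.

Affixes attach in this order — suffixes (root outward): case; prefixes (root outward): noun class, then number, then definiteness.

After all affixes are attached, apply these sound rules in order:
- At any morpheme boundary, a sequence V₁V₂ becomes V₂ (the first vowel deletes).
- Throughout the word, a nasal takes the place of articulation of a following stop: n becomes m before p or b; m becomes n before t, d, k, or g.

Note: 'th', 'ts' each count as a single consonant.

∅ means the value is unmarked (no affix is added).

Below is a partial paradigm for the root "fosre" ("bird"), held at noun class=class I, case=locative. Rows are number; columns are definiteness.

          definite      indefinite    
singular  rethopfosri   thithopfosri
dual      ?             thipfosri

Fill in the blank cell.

repfosri

Attach noun class class I p- → pfosre.
number = dual: zero marking, form stays pfosre.
Attach case locative -i (after vowel 'e') → pfosrei.
Attach definiteness definite re- → repfosrei.
Apply vowel deletion: repfosrei → repfosri.
Nasal assimilation: no change.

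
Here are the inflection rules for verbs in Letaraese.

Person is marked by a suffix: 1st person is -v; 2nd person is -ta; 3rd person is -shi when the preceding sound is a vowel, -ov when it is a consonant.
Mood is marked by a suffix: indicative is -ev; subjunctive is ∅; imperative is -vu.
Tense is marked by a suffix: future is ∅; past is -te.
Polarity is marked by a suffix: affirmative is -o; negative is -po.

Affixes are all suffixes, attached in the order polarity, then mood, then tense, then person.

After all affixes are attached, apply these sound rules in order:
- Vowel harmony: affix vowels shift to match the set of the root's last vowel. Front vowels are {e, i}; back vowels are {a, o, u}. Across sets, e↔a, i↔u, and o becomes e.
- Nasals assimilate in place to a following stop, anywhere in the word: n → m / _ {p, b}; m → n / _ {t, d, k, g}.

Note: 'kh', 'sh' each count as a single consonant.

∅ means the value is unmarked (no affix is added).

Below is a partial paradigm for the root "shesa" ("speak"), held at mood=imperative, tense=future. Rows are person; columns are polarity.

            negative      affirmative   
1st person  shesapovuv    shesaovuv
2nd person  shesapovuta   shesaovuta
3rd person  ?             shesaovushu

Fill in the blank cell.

Attach polarity negative -po → shesapo.
Attach mood imperative -vu → shesapovu.
tense = future: zero marking, form stays shesapovu.
Attach person 3rd person -shi (after vowel 'u') → shesapovushi.
Apply vowel harmony: shesapovushi → shesapovushu.
Nasal assimilation: no change.

shesapovushu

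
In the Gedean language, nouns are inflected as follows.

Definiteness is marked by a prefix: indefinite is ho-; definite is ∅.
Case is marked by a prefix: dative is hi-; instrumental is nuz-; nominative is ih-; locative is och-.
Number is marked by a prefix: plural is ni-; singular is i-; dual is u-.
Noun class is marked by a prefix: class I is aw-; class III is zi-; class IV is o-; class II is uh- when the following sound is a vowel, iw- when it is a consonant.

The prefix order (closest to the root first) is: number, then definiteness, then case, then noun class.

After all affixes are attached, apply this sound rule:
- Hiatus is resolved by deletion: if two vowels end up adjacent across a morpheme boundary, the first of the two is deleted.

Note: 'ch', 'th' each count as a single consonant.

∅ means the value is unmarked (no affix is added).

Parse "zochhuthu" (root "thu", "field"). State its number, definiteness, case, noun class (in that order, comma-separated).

Segment: zi-och-ho-u-thu.
number: u- → dual.
definiteness: ho- → indefinite.
case: och- → locative.
noun class: zi- → class III.

dual, indefinite, locative, class III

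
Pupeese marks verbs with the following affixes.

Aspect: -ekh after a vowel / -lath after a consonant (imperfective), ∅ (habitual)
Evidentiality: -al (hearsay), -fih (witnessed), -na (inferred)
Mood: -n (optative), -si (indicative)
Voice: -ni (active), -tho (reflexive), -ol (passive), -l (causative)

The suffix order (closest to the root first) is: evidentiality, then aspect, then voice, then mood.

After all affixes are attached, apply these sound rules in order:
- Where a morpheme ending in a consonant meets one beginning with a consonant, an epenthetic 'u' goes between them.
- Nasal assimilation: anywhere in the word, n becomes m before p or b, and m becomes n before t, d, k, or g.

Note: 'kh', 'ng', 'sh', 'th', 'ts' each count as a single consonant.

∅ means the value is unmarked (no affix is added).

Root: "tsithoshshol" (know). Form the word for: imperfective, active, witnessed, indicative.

tsithoshsholufihulathunisi

Attach evidentiality witnessed -fih → tsithoshsholfih.
Attach aspect imperfective -lath (after consonant 'h') → tsithoshsholfihlath.
Attach voice active -ni → tsithoshsholfihlathni.
Attach mood indicative -si → tsithoshsholfihlathnisi.
Apply epenthesis: tsithoshsholfihlathnisi → tsithoshsholufihulathunisi.
Nasal assimilation: no change.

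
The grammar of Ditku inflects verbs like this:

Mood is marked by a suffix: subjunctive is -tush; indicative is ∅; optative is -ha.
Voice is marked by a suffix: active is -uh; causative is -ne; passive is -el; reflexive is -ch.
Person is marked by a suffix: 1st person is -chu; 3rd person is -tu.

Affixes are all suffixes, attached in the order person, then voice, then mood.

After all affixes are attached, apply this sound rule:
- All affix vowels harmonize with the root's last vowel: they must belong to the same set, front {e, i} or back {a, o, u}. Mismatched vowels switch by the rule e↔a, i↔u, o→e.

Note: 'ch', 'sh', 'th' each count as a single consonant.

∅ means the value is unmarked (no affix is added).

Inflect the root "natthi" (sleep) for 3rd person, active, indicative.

natthitiih

Attach person 3rd person -tu → natthitu.
Attach voice active -uh → natthituuh.
mood = indicative: zero marking, form stays natthituuh.
Apply vowel harmony: natthituuh → natthitiih.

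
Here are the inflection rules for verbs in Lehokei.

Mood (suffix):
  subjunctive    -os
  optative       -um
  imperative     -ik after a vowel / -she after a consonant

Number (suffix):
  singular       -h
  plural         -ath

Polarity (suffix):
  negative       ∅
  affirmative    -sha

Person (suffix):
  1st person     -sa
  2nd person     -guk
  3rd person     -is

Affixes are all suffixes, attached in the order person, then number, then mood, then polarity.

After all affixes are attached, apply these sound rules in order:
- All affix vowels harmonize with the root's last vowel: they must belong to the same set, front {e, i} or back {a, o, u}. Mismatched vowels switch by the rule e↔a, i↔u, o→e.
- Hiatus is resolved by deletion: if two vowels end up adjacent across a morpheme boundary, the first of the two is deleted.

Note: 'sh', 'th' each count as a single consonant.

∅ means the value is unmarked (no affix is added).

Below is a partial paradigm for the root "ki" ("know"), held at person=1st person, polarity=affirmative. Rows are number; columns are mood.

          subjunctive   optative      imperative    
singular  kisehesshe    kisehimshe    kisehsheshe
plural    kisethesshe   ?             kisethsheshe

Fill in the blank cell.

Attach person 1st person -sa → kisa.
Attach number plural -ath → kisaath.
Attach mood optative -um → kisaathum.
Attach polarity affirmative -sha → kisaathumsha.
Apply vowel harmony: kisaathumsha → kiseethimshe.
Apply vowel deletion: kiseethimshe → kisethimshe.

kisethimshe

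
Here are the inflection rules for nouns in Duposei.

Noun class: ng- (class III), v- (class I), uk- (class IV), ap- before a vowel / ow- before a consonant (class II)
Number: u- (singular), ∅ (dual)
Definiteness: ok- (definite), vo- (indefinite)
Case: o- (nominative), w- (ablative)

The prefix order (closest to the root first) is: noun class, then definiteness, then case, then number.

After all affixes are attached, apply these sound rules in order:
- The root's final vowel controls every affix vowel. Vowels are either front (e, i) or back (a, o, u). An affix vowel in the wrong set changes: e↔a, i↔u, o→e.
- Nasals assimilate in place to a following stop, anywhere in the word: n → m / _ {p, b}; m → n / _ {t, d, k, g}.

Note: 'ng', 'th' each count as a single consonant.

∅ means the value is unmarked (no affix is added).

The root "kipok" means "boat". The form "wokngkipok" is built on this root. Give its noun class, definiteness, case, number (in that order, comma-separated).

class III, definite, ablative, dual

Segment: w-ok-ng-kipok.
noun class: ng- → class III.
definiteness: ok- → definite.
case: w- → ablative.
number: ∅ → dual.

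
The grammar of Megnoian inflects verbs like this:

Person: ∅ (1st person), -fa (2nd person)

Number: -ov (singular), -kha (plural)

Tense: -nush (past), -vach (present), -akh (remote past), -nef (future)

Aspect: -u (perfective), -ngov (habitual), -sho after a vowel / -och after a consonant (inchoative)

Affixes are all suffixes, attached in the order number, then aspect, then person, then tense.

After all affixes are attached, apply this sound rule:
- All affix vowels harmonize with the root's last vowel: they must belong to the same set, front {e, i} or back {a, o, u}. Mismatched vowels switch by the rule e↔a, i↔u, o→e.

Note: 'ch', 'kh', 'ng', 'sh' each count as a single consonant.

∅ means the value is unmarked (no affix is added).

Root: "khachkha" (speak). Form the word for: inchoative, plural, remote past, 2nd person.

khachkhakhashofaakh

Attach number plural -kha → khachkhakha.
Attach aspect inchoative -sho (after vowel 'a') → khachkhakhasho.
Attach person 2nd person -fa → khachkhakhashofa.
Attach tense remote past -akh → khachkhakhashofaakh.
Vowel harmony: no change.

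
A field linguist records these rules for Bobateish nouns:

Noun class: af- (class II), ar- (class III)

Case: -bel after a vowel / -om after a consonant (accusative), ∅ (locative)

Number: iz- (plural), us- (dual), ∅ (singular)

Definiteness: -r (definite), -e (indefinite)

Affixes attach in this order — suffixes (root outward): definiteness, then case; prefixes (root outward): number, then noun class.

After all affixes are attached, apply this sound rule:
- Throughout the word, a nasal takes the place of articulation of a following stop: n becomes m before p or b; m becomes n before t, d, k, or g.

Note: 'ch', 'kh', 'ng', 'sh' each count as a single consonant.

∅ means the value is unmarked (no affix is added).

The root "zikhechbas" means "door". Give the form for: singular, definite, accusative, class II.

afzikhechbasrom

Attach definiteness definite -r → zikhechbasr.
Attach case accusative -om (after consonant 'r') → zikhechbasrom.
number = singular: zero marking, form stays zikhechbasrom.
Attach noun class class II af- → afzikhechbasrom.
Nasal assimilation: no change.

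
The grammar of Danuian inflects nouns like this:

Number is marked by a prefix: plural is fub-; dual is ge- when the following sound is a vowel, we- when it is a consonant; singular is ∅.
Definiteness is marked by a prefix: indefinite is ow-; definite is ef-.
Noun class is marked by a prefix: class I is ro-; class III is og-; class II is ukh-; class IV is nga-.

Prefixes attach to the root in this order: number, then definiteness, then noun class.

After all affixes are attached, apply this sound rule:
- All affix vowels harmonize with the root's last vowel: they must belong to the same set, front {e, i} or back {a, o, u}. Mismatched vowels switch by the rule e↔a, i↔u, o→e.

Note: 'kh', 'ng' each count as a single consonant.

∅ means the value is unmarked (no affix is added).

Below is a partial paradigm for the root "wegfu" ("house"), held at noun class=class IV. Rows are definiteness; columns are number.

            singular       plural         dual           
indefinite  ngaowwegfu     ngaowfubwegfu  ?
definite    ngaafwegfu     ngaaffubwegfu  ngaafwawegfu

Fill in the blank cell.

ngaowwawegfu

Attach number dual we- (before consonant 'w') → wewegfu.
Attach definiteness indefinite ow- → owwewegfu.
Attach noun class class IV nga- → ngaowwewegfu.
Apply vowel harmony: ngaowwewegfu → ngaowwawegfu.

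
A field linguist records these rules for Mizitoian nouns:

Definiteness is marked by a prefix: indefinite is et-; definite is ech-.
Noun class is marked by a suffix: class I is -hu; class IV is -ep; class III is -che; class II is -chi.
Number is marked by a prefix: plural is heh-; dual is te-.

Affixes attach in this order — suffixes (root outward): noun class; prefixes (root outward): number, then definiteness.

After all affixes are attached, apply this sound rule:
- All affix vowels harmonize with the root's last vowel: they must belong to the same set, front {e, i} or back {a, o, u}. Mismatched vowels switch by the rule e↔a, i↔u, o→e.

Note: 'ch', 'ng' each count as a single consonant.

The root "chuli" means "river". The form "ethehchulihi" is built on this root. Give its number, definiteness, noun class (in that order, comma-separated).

plural, indefinite, class I

Segment: et-heh-chuli-hu.
number: heh- → plural.
definiteness: et- → indefinite.
noun class: -hu → class I.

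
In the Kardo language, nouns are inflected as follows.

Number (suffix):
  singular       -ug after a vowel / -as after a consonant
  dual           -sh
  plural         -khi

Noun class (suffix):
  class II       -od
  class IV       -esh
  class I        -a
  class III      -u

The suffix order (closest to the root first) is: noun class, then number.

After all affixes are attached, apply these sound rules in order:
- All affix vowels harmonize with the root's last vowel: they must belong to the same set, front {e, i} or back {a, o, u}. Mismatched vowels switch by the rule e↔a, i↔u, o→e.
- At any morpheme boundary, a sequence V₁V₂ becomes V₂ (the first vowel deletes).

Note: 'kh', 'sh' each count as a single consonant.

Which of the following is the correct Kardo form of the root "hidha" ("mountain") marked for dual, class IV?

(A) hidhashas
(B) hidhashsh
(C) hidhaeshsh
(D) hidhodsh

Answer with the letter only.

B

Attach noun class class IV -esh → hidhaesh.
Attach number dual -sh → hidhaeshsh.
Apply vowel harmony: hidhaeshsh → hidhaashsh.
Apply vowel deletion: hidhaashsh → hidhashsh.
So the correct form is hidhashsh, option (B).
(C) hidhaeshsh is wrong: it fails to apply the sound rule(s).
(D) hidhodsh is wrong: it uses class II instead of class IV for noun class.
(A) hidhashas is wrong: it uses singular instead of dual for number.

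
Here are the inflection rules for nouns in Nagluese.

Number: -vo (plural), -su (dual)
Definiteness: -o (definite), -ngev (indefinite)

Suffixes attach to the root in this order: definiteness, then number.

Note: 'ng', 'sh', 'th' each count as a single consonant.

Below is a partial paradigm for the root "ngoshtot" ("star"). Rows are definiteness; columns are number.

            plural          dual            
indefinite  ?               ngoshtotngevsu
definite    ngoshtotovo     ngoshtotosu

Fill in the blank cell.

ngoshtotngevvo

Attach definiteness indefinite -ngev → ngoshtotngev.
Attach number plural -vo → ngoshtotngevvo.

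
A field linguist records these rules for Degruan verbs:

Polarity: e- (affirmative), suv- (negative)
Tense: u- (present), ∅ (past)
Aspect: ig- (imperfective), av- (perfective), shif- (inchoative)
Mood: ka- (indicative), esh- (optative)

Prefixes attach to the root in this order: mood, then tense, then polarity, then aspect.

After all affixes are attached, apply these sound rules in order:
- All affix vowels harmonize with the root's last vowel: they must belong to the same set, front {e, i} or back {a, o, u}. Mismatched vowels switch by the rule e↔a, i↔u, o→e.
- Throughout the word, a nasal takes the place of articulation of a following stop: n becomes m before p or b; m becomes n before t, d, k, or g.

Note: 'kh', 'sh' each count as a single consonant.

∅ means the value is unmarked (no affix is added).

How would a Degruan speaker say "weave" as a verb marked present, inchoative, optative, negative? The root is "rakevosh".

Attach mood optative esh- → eshrakevosh.
Attach tense present u- → ueshrakevosh.
Attach polarity negative suv- → suvueshrakevosh.
Attach aspect inchoative shif- → shifsuvueshrakevosh.
Apply vowel harmony: shifsuvueshrakevosh → shufsuvuashrakevosh.
Nasal assimilation: no change.

shufsuvuashrakevosh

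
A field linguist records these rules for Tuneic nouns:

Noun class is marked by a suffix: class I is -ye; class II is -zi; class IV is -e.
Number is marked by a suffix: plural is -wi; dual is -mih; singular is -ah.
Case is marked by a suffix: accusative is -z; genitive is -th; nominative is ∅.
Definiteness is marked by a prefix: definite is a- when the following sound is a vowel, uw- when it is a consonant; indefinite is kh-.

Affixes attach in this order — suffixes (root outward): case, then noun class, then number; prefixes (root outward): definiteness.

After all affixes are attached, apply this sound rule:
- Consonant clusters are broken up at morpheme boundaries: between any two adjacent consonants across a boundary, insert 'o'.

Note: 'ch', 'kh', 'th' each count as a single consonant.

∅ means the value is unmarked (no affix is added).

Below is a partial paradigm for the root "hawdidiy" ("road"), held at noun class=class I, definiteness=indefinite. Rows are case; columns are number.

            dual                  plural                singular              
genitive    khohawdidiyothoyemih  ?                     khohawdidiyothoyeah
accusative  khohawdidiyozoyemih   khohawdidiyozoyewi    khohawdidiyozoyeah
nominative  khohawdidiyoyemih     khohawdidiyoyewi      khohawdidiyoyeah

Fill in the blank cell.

khohawdidiyothoyewi

Attach case genitive -th → hawdidiyth.
Attach noun class class I -ye → hawdidiythye.
Attach number plural -wi → hawdidiythyewi.
Attach definiteness indefinite kh- → khhawdidiythyewi.
Apply epenthesis: khhawdidiythyewi → khohawdidiyothoyewi.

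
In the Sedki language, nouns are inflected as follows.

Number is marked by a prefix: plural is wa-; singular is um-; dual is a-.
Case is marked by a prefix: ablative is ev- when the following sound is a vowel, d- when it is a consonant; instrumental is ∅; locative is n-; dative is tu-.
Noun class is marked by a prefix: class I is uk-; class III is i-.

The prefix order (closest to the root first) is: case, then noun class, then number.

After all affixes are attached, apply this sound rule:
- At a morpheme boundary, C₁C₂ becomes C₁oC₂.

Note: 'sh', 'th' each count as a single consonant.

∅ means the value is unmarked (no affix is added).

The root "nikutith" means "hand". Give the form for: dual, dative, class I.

Attach case dative tu- → tunikutith.
Attach noun class class I uk- → uktunikutith.
Attach number dual a- → auktunikutith.
Apply epenthesis: auktunikutith → aukotunikutith.

aukotunikutith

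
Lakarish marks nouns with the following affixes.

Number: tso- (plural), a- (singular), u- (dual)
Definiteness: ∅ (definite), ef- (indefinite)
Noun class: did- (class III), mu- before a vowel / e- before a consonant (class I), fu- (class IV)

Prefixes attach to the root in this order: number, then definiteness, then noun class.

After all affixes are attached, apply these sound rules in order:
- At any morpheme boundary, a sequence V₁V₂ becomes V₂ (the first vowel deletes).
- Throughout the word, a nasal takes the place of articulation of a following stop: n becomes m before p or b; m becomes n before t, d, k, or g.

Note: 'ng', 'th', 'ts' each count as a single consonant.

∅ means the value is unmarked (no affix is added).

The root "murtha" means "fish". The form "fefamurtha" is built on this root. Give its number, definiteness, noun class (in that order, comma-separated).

singular, indefinite, class IV

Segment: fu-ef-a-murtha.
number: a- → singular.
definiteness: ef- → indefinite.
noun class: fu- → class IV.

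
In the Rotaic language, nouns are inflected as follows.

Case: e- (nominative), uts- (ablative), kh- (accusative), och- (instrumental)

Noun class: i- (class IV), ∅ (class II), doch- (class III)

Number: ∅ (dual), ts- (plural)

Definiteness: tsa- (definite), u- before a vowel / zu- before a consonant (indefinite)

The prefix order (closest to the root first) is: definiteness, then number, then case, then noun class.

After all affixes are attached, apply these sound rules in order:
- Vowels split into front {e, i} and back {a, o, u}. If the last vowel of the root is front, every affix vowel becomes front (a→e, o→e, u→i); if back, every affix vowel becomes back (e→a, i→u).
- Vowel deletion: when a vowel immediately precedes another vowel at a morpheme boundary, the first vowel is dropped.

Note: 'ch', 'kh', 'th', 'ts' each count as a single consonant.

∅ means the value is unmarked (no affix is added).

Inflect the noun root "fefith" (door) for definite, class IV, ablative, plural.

Attach definiteness definite tsa- → tsafefith.
Attach number plural ts- → tstsafefith.
Attach case ablative uts- → utststsafefith.
Attach noun class class IV i- → iutststsafefith.
Apply vowel harmony: iutststsafefith → iitststsefefith.
Apply vowel deletion: iitststsefefith → itststsefefith.

itststsefefith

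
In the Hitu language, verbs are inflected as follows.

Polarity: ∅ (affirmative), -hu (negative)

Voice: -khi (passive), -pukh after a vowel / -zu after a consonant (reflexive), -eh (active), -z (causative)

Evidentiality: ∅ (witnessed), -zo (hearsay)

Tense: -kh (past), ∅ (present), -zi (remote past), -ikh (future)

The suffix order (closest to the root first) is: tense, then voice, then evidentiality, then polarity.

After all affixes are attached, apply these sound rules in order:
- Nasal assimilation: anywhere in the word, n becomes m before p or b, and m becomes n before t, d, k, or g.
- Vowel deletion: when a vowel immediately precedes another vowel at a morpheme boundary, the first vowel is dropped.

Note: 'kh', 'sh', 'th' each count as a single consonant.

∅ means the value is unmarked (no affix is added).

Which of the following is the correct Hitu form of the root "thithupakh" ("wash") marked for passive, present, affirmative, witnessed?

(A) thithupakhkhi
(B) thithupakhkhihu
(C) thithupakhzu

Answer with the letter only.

A

tense = present: zero marking, form stays thithupakh.
Attach voice passive -khi → thithupakhkhi.
evidentiality = witnessed: zero marking, form stays thithupakhkhi.
polarity = affirmative: zero marking, form stays thithupakhkhi.
Nasal assimilation: no change.
Vowel deletion: no change.
So the correct form is thithupakhkhi, option (A).
(B) thithupakhkhihu is wrong: it uses negative instead of affirmative for polarity.
(C) thithupakhzu is wrong: it uses reflexive instead of passive for voice.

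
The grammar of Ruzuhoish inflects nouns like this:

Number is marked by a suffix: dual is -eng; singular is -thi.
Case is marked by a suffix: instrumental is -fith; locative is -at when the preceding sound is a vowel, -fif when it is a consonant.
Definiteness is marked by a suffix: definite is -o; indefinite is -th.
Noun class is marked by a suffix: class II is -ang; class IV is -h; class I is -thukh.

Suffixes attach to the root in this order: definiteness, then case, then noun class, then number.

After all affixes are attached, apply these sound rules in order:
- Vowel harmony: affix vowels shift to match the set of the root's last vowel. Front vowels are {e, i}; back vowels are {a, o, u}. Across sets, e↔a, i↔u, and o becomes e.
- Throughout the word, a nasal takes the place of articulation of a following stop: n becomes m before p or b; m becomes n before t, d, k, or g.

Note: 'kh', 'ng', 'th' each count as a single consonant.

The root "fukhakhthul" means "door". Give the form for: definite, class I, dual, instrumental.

Attach definiteness definite -o → fukhakhthulo.
Attach case instrumental -fith → fukhakhthulofith.
Attach noun class class I -thukh → fukhakhthulofiththukh.
Attach number dual -eng → fukhakhthulofiththukheng.
Apply vowel harmony: fukhakhthulofiththukheng → fukhakhthulofuththukhang.
Nasal assimilation: no change.

fukhakhthulofuththukhang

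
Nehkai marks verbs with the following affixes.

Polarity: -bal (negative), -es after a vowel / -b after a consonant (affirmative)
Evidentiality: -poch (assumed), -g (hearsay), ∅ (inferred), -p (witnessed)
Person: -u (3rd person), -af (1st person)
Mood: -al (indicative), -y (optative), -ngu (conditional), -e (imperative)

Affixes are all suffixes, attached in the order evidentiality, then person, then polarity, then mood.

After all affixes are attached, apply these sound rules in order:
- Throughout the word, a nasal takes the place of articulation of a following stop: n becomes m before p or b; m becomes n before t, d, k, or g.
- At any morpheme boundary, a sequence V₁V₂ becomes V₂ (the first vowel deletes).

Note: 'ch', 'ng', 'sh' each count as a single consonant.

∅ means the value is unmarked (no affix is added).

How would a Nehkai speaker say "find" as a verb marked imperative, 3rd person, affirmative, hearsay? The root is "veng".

Attach evidentiality hearsay -g → vengg.
Attach person 3rd person -u → venggu.
Attach polarity affirmative -es (after vowel 'u') → venggues.
Attach mood imperative -e → vengguese.
Nasal assimilation: no change.
Apply vowel deletion: vengguese → venggese.

venggese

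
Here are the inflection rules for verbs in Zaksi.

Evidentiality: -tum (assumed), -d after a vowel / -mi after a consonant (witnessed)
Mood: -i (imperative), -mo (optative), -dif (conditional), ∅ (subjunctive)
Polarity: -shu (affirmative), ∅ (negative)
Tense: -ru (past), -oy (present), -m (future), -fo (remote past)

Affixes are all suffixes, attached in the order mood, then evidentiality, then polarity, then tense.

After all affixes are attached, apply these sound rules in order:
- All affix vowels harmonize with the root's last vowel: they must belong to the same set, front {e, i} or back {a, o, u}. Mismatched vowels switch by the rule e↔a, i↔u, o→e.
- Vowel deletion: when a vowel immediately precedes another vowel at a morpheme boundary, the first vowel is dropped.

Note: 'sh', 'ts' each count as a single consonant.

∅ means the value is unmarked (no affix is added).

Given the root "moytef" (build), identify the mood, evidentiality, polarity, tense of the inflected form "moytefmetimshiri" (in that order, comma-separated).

Segment: moytef-mo-tum-shu-ru.
mood: -mo → optative.
evidentiality: -tum → assumed.
polarity: -shu → affirmative.
tense: -ru → past.

optative, assumed, affirmative, past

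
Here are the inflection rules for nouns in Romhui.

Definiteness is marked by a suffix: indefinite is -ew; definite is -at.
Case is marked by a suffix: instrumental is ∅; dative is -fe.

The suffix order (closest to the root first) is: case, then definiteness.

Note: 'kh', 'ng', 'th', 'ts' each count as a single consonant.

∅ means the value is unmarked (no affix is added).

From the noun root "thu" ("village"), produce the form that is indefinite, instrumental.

case = instrumental: zero marking, form stays thu.
Attach definiteness indefinite -ew → thuew.

thuew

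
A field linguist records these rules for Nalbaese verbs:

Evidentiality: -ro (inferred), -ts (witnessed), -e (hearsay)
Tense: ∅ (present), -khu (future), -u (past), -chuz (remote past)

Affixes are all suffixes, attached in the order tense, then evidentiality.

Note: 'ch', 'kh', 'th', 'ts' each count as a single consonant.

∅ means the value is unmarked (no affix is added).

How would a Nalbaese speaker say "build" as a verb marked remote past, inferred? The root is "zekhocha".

zekhochachuzro

Attach tense remote past -chuz → zekhochachuz.
Attach evidentiality inferred -ro → zekhochachuzro.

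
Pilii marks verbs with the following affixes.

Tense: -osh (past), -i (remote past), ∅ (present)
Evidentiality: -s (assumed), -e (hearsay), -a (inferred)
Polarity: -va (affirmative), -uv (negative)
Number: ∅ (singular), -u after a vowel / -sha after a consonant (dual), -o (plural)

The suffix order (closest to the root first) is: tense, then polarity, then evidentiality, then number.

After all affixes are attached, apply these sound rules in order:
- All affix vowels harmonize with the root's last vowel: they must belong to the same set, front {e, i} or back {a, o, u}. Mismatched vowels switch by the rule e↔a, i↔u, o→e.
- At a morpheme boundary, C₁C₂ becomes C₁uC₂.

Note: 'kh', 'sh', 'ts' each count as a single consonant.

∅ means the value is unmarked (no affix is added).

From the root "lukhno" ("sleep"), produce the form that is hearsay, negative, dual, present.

tense = present: zero marking, form stays lukhno.
Attach polarity negative -uv → lukhnouv.
Attach evidentiality hearsay -e → lukhnouve.
Attach number dual -u (after vowel 'e') → lukhnouveu.
Apply vowel harmony: lukhnouveu → lukhnouvau.
Epenthesis: no change.

lukhnouvau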